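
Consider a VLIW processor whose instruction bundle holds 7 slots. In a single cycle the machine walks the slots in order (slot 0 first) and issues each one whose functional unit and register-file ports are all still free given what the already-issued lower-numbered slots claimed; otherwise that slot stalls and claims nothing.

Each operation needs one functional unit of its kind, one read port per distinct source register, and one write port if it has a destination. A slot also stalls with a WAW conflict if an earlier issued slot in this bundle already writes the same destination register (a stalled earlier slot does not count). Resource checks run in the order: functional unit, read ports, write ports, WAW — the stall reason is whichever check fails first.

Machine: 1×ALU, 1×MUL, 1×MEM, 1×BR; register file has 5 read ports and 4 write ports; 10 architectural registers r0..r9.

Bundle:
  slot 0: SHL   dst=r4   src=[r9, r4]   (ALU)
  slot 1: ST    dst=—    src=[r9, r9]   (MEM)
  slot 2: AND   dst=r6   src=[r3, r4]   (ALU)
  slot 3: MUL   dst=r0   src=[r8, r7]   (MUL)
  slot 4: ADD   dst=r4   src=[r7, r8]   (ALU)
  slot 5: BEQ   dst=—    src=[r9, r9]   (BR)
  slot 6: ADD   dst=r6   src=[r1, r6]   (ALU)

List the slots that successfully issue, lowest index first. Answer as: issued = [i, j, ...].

slot 0 (ALU): ISSUE — free A0,Mu1,Ld1,B1 rp3 wp3
slot 1 (MEM): ISSUE — free A0,Mu1,Ld0,B1 rp2 wp3
slot 2 (ALU): stall FU — free A0,Mu1,Ld0,B1 rp2 wp3
slot 3 (MUL): ISSUE — free A0,Mu0,Ld0,B1 rp0 wp2
slot 4 (ALU): stall FU — free A0,Mu0,Ld0,B1 rp0 wp2
slot 5 (BR): stall RD_PORT — free A0,Mu0,Ld0,B1 rp0 wp2
slot 6 (ALU): stall FU — free A0,Mu0,Ld0,B1 rp0 wp2

issued = [0, 1, 3]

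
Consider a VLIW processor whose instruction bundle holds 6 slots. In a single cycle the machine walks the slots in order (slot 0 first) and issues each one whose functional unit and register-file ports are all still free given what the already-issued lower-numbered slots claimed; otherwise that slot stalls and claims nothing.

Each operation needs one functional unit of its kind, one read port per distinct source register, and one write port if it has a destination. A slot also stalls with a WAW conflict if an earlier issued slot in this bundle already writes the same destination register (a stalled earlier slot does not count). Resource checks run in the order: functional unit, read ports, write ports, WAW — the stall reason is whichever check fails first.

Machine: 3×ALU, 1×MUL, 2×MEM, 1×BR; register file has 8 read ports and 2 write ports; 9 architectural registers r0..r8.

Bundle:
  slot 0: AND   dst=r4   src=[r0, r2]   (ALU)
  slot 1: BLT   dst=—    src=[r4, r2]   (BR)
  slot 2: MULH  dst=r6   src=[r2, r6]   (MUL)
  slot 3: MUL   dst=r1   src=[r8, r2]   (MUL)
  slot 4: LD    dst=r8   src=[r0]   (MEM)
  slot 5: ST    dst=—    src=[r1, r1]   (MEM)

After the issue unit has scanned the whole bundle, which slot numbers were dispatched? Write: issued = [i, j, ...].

issued = [0, 1, 2, 5]

[0] ALU needs rd=2 wr=1: ok; after: ALU=2 MUL=1 MEM=2 BR=1, R=6, W=1
[1] BR needs rd=2 wr=0: ok; after: ALU=2 MUL=1 MEM=2 BR=0, R=4, W=1
[2] MUL needs rd=2 wr=1: ok; after: ALU=2 MUL=0 MEM=2 BR=0, R=2, W=0
[3] MUL needs rd=2 wr=1: FU; after: ALU=2 MUL=0 MEM=2 BR=0, R=2, W=0
[4] MEM needs rd=1 wr=1: WR_PORT; after: ALU=2 MUL=0 MEM=2 BR=0, R=2, W=0
[5] MEM needs rd=1 wr=0: ok; after: ALU=2 MUL=0 MEM=1 BR=0, R=1, W=0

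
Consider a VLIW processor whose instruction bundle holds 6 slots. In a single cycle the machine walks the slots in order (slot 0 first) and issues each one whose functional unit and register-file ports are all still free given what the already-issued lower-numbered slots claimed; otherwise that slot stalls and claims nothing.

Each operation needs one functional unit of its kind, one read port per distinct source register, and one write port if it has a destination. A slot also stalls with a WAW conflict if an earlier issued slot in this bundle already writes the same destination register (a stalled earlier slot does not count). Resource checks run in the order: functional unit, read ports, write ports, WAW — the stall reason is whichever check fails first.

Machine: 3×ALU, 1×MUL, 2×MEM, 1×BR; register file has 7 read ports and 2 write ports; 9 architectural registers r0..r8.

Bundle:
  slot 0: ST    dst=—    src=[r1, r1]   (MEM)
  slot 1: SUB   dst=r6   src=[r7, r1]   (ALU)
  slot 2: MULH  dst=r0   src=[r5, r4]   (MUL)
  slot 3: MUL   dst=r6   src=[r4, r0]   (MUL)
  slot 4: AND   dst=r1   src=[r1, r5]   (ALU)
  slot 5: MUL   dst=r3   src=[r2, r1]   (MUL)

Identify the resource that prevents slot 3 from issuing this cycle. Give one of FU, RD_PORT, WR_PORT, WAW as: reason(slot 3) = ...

slot 0 (MEM): ISSUE — free A3,Mu1,Ld1,B1 rp6 wp2
slot 1 (ALU): ISSUE — free A2,Mu1,Ld1,B1 rp4 wp1
slot 2 (MUL): ISSUE — free A2,Mu0,Ld1,B1 rp2 wp0
slot 3 (MUL): stall FU — free A2,Mu0,Ld1,B1 rp2 wp0
slot 4 (ALU): stall WR_PORT — free A2,Mu0,Ld1,B1 rp2 wp0
slot 5 (MUL): stall FU — free A2,Mu0,Ld1,B1 rp2 wp0

reason(slot 3) = FU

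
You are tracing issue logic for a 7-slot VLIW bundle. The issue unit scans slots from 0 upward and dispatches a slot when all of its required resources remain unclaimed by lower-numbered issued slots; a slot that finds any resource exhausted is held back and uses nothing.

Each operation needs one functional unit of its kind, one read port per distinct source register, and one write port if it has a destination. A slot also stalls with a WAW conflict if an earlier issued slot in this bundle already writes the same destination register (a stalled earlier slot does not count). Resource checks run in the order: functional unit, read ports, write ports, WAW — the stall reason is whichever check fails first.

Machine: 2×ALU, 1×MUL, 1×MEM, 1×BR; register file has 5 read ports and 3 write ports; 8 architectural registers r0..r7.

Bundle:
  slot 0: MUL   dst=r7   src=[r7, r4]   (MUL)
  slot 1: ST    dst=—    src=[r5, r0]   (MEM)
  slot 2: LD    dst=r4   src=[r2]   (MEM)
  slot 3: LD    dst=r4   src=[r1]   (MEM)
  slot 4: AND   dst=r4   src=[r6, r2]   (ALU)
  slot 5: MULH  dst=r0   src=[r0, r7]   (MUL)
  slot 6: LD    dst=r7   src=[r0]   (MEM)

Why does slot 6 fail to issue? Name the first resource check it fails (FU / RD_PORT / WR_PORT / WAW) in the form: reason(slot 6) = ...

reason(slot 6) = FU

[0] MUL needs rd=2 wr=1: ok; after: ALU=2 MUL=0 MEM=1 BR=1, R=3, W=2
[1] MEM needs rd=2 wr=0: ok; after: ALU=2 MUL=0 MEM=0 BR=1, R=1, W=2
[2] MEM needs rd=1 wr=1: FU; after: ALU=2 MUL=0 MEM=0 BR=1, R=1, W=2
[3] MEM needs rd=1 wr=1: FU; after: ALU=2 MUL=0 MEM=0 BR=1, R=1, W=2
[4] ALU needs rd=2 wr=1: RD_PORT; after: ALU=2 MUL=0 MEM=0 BR=1, R=1, W=2
[5] MUL needs rd=2 wr=1: FU; after: ALU=2 MUL=0 MEM=0 BR=1, R=1, W=2
[6] MEM needs rd=1 wr=1: FU; after: ALU=2 MUL=0 MEM=0 BR=1, R=1, W=2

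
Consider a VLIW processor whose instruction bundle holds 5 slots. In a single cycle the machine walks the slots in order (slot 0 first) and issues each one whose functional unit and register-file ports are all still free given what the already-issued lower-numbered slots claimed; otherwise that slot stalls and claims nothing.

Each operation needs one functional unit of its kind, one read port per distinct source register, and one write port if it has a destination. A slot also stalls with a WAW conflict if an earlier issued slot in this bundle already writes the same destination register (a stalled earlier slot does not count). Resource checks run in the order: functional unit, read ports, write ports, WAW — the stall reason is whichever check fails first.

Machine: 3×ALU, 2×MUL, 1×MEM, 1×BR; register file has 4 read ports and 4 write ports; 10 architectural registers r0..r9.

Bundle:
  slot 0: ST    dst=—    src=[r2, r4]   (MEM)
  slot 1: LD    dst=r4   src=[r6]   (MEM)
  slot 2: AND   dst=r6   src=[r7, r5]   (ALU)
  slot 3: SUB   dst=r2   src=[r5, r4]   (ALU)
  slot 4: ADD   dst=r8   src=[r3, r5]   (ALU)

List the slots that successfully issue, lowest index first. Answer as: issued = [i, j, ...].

issued = [0, 2]

  0. MEM ⇒ go  {3A/2Mu/0Ld/1B | 2r 4w}
  1. MEM→r4 ⇒ no(FU)  {3A/2Mu/0Ld/1B | 2r 4w}
  2. ALU→r6 ⇒ go  {2A/2Mu/0Ld/1B | 0r 3w}
  3. ALU→r2 ⇒ no(RD_PORT)  {2A/2Mu/0Ld/1B | 0r 3w}
  4. ALU→r8 ⇒ no(RD_PORT)  {2A/2Mu/0Ld/1B | 0r 3w}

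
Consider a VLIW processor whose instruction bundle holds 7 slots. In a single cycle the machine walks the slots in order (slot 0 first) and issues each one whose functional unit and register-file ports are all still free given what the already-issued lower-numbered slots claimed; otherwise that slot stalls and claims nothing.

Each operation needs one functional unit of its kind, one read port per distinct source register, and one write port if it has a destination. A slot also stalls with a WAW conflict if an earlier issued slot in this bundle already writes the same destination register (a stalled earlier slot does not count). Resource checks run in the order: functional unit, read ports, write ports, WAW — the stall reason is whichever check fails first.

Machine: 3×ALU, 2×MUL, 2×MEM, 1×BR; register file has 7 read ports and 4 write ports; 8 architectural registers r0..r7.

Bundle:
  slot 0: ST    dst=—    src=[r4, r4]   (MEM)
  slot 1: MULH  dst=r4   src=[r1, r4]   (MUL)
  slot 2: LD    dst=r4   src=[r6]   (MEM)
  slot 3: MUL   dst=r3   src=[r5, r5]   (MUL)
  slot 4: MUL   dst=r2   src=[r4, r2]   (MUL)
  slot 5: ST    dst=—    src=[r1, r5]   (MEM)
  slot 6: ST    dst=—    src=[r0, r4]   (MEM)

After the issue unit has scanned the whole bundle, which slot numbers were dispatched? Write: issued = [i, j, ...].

  0. MEM ⇒ go  {3A/2Mu/1Ld/1B | 6r 4w}
  1. MUL→r4 ⇒ go  {3A/1Mu/1Ld/1B | 4r 3w}
  2. MEM→r4 ⇒ no(WAW)  {3A/1Mu/1Ld/1B | 4r 3w}
  3. MUL→r3 ⇒ go  {3A/0Mu/1Ld/1B | 3r 2w}
  4. MUL→r2 ⇒ no(FU)  {3A/0Mu/1Ld/1B | 3r 2w}
  5. MEM ⇒ go  {3A/0Mu/0Ld/1B | 1r 2w}
  6. MEM ⇒ no(FU)  {3A/0Mu/0Ld/1B | 1r 2w}

issued = [0, 1, 3, 5]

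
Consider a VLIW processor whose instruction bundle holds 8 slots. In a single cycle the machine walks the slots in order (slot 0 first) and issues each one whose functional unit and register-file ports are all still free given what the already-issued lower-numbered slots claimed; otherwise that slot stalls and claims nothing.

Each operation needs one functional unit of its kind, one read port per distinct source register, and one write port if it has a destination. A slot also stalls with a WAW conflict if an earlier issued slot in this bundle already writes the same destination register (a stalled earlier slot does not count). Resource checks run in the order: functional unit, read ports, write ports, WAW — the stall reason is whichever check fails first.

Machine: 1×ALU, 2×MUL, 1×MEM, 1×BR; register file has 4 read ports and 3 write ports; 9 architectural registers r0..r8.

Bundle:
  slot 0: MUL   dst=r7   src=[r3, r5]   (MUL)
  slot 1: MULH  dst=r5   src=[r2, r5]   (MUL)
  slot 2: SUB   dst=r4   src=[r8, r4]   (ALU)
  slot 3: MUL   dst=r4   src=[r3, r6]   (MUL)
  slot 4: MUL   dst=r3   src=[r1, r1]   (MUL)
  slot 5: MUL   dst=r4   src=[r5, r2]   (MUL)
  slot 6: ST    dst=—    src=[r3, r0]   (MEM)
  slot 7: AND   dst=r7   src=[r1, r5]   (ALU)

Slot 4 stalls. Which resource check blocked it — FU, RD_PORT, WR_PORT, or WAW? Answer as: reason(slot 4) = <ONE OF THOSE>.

reason(slot 4) = FU

  0. MUL→r7 ⇒ go  {1A/1Mu/1Ld/1B | 2r 2w}
  1. MUL→r5 ⇒ go  {1A/0Mu/1Ld/1B | 0r 1w}
  2. ALU→r4 ⇒ no(RD_PORT)  {1A/0Mu/1Ld/1B | 0r 1w}
  3. MUL→r4 ⇒ no(FU)  {1A/0Mu/1Ld/1B | 0r 1w}
  4. MUL→r3 ⇒ no(FU)  {1A/0Mu/1Ld/1B | 0r 1w}
  5. MUL→r4 ⇒ no(FU)  {1A/0Mu/1Ld/1B | 0r 1w}
  6. MEM ⇒ no(RD_PORT)  {1A/0Mu/1Ld/1B | 0r 1w}
  7. ALU→r7 ⇒ no(RD_PORT)  {1A/0Mu/1Ld/1B | 0r 1w}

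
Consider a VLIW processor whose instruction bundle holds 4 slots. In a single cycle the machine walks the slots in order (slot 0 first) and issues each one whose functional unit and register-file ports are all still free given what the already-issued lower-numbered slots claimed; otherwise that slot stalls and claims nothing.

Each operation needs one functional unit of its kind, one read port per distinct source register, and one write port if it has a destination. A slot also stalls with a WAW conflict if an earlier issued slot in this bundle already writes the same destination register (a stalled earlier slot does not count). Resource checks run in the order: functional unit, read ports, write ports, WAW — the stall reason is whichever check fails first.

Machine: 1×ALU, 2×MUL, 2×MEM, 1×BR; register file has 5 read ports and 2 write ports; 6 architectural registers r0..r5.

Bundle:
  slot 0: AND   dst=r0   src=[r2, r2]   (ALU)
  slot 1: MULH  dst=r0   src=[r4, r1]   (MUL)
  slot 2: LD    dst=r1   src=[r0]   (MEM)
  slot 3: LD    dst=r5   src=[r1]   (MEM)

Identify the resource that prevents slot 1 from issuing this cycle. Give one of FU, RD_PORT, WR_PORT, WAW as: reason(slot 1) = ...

#0 ALU src=r2,r2 dispatched  <A:0 Mu:2 Ld:2 B:1 rd:4 wr:1>
#1 MUL src=r4,r1 held:WAW  <A:0 Mu:2 Ld:2 B:1 rd:4 wr:1>
#2 MEM src=r0 dispatched  <A:0 Mu:2 Ld:1 B:1 rd:3 wr:0>
#3 MEM src=r1 held:WR_PORT  <A:0 Mu:2 Ld:1 B:1 rd:3 wr:0>

reason(slot 1) = WAW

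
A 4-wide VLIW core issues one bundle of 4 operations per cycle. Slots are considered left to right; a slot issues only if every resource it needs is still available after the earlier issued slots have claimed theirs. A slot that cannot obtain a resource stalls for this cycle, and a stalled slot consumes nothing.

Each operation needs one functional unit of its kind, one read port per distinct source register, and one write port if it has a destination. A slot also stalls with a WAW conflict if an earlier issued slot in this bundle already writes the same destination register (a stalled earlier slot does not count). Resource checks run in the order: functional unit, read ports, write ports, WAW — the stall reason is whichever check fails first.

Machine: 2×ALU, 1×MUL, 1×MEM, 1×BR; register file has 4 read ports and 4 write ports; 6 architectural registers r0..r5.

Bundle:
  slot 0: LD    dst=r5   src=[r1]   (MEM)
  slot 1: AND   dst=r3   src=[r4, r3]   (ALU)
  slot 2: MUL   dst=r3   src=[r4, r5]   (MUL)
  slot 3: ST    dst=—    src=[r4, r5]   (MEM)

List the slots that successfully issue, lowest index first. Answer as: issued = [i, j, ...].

  0. MEM→r5 ⇒ go  {2A/1Mu/0Ld/1B | 3r 3w}
  1. ALU→r3 ⇒ go  {1A/1Mu/0Ld/1B | 1r 2w}
  2. MUL→r3 ⇒ no(RD_PORT)  {1A/1Mu/0Ld/1B | 1r 2w}
  3. MEM ⇒ no(FU)  {1A/1Mu/0Ld/1B | 1r 2w}

issued = [0, 1]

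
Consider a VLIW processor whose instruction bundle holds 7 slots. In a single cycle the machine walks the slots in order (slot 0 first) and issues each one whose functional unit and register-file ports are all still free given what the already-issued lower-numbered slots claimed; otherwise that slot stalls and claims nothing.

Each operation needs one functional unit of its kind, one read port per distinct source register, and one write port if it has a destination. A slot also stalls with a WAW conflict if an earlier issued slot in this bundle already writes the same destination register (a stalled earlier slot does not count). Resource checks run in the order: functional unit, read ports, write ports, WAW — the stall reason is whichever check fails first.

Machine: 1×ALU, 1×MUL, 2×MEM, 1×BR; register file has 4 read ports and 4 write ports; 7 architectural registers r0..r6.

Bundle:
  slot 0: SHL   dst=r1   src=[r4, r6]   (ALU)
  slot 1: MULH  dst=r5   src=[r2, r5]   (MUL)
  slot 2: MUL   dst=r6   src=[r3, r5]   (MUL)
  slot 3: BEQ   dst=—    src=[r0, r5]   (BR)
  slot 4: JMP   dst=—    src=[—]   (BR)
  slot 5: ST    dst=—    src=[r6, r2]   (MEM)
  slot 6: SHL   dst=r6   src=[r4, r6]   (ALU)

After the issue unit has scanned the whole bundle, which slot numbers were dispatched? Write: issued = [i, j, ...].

issued = [0, 1, 4]

#0 ALU src=r4,r6 dispatched  <A:0 Mu:1 Ld:2 B:1 rd:2 wr:3>
#1 MUL src=r2,r5 dispatched  <A:0 Mu:0 Ld:2 B:1 rd:0 wr:2>
#2 MUL src=r3,r5 held:FU  <A:0 Mu:0 Ld:2 B:1 rd:0 wr:2>
#3 BR src=r0,r5 held:RD_PORT  <A:0 Mu:0 Ld:2 B:1 rd:0 wr:2>
#4 BR src=- dispatched  <A:0 Mu:0 Ld:2 B:0 rd:0 wr:2>
#5 MEM src=r6,r2 held:RD_PORT  <A:0 Mu:0 Ld:2 B:0 rd:0 wr:2>
#6 ALU src=r4,r6 held:FU  <A:0 Mu:0 Ld:2 B:0 rd:0 wr:2>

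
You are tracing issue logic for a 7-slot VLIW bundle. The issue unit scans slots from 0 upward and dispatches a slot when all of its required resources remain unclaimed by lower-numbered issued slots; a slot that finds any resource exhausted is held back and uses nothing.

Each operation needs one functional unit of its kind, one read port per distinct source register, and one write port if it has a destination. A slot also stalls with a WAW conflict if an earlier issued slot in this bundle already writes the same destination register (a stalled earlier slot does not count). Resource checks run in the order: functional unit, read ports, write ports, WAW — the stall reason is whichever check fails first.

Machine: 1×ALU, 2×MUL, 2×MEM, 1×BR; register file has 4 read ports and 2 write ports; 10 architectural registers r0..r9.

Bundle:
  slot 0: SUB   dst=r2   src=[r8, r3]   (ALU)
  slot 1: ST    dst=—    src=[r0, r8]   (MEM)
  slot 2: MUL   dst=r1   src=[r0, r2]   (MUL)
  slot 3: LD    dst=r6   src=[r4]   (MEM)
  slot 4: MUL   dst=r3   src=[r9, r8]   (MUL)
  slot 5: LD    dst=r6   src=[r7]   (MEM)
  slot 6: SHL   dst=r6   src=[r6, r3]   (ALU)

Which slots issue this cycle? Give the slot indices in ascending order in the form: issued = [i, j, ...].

issued = [0, 1]

(0) want 1×ALU +2rd +1wr — yes → AL0|MU2|ME2|BR1|rd2|wr1
(1) want 1×MEM +2rd +0wr — yes → AL0|MU2|ME1|BR1|rd0|wr1
(2) want 1×MUL +2rd +1wr — RD_PORT → AL0|MU2|ME1|BR1|rd0|wr1
(3) want 1×MEM +1rd +1wr — RD_PORT → AL0|MU2|ME1|BR1|rd0|wr1
(4) want 1×MUL +2rd +1wr — RD_PORT → AL0|MU2|ME1|BR1|rd0|wr1
(5) want 1×MEM +1rd +1wr — RD_PORT → AL0|MU2|ME1|BR1|rd0|wr1
(6) want 1×ALU +2rd +1wr — FU → AL0|MU2|ME1|BR1|rd0|wr1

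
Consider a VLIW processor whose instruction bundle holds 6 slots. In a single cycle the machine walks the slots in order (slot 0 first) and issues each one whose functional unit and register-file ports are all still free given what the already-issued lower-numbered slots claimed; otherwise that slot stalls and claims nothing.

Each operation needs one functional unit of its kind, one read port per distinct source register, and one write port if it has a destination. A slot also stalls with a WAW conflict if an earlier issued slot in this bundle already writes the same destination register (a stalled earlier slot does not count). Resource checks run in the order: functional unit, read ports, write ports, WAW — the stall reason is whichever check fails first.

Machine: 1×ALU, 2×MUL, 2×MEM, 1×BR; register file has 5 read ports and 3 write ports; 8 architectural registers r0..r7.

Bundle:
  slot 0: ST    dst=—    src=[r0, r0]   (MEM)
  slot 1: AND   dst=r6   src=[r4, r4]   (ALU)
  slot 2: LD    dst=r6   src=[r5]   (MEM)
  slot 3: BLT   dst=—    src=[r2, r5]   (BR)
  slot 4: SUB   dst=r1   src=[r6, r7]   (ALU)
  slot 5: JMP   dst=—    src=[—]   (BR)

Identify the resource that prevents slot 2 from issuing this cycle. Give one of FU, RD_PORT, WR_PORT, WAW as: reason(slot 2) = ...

(0) want 1×MEM +1rd +0wr — yes → AL1|MU2|ME1|BR1|rd4|wr3
(1) want 1×ALU +1rd +1wr — yes → AL0|MU2|ME1|BR1|rd3|wr2
(2) want 1×MEM +1rd +1wr — WAW → AL0|MU2|ME1|BR1|rd3|wr2
(3) want 1×BR +2rd +0wr — yes → AL0|MU2|ME1|BR0|rd1|wr2
(4) want 1×ALU +2rd +1wr — FU → AL0|MU2|ME1|BR0|rd1|wr2
(5) want 1×BR +0rd +0wr — FU → AL0|MU2|ME1|BR0|rd1|wr2

reason(slot 2) = WAW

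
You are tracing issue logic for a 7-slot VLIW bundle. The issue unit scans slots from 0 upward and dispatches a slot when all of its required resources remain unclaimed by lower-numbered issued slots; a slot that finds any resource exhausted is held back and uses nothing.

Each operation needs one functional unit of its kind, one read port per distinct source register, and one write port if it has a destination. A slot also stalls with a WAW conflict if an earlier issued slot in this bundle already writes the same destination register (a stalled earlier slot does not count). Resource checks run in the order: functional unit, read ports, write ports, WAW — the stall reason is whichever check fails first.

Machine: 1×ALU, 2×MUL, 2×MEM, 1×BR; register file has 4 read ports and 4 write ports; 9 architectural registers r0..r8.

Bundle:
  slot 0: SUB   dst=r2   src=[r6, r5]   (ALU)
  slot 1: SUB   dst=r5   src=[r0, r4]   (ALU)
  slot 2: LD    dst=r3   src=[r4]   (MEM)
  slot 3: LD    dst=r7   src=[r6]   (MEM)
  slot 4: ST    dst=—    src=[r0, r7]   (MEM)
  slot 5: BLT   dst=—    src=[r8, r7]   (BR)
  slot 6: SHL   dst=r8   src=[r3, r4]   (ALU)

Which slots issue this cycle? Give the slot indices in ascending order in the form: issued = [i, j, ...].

issued = [0, 2, 3]

[0] ALU needs rd=2 wr=1: ok; after: ALU=0 MUL=2 MEM=2 BR=1, R=2, W=3
[1] ALU needs rd=2 wr=1: FU; after: ALU=0 MUL=2 MEM=2 BR=1, R=2, W=3
[2] MEM needs rd=1 wr=1: ok; after: ALU=0 MUL=2 MEM=1 BR=1, R=1, W=2
[3] MEM needs rd=1 wr=1: ok; after: ALU=0 MUL=2 MEM=0 BR=1, R=0, W=1
[4] MEM needs rd=2 wr=0: FU; after: ALU=0 MUL=2 MEM=0 BR=1, R=0, W=1
[5] BR needs rd=2 wr=0: RD_PORT; after: ALU=0 MUL=2 MEM=0 BR=1, R=0, W=1
[6] ALU needs rd=2 wr=1: FU; after: ALU=0 MUL=2 MEM=0 BR=1, R=0, W=1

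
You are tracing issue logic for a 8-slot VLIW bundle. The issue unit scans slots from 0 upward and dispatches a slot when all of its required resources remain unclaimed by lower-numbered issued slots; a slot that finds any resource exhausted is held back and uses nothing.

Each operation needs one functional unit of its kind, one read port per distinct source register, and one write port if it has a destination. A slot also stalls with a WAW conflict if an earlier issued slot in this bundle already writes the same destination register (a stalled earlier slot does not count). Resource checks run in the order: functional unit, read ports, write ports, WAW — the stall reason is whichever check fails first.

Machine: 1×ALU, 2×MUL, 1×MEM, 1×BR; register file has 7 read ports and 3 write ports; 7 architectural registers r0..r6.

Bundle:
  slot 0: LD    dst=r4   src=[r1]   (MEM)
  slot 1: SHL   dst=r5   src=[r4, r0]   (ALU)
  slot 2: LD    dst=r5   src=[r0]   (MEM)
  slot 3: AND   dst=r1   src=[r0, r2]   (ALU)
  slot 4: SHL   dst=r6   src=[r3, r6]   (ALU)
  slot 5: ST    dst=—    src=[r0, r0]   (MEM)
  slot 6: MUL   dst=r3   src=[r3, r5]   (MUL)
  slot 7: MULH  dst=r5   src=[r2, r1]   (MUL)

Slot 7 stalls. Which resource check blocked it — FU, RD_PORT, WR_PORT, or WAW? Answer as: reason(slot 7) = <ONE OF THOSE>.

reason(slot 7) = WR_PORT

[0] MEM needs rd=1 wr=1: ok; after: ALU=1 MUL=2 MEM=0 BR=1, R=6, W=2
[1] ALU needs rd=2 wr=1: ok; after: ALU=0 MUL=2 MEM=0 BR=1, R=4, W=1
[2] MEM needs rd=1 wr=1: FU; after: ALU=0 MUL=2 MEM=0 BR=1, R=4, W=1
[3] ALU needs rd=2 wr=1: FU; after: ALU=0 MUL=2 MEM=0 BR=1, R=4, W=1
[4] ALU needs rd=2 wr=1: FU; after: ALU=0 MUL=2 MEM=0 BR=1, R=4, W=1
[5] MEM needs rd=1 wr=0: FU; after: ALU=0 MUL=2 MEM=0 BR=1, R=4, W=1
[6] MUL needs rd=2 wr=1: ok; after: ALU=0 MUL=1 MEM=0 BR=1, R=2, W=0
[7] MUL needs rd=2 wr=1: WR_PORT; after: ALU=0 MUL=1 MEM=0 BR=1, R=2, W=0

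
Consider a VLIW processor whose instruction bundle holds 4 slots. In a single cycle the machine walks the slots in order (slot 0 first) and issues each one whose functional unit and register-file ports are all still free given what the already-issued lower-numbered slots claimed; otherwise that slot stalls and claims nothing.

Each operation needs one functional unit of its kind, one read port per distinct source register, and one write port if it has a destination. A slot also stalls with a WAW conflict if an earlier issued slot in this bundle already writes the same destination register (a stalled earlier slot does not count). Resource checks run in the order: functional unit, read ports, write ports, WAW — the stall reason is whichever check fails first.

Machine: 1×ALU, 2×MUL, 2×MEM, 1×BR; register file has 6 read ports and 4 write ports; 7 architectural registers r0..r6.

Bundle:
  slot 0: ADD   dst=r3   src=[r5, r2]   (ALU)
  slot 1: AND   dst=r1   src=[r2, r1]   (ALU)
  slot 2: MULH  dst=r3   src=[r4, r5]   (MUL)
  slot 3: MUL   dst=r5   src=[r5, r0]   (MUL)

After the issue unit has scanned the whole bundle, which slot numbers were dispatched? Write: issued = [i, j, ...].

slot 0 (ALU): ISSUE — free A0,Mu2,Ld2,B1 rp4 wp3
slot 1 (ALU): stall FU — free A0,Mu2,Ld2,B1 rp4 wp3
slot 2 (MUL): stall WAW — free A0,Mu2,Ld2,B1 rp4 wp3
slot 3 (MUL): ISSUE — free A0,Mu1,Ld2,B1 rp2 wp2

issued = [0, 3]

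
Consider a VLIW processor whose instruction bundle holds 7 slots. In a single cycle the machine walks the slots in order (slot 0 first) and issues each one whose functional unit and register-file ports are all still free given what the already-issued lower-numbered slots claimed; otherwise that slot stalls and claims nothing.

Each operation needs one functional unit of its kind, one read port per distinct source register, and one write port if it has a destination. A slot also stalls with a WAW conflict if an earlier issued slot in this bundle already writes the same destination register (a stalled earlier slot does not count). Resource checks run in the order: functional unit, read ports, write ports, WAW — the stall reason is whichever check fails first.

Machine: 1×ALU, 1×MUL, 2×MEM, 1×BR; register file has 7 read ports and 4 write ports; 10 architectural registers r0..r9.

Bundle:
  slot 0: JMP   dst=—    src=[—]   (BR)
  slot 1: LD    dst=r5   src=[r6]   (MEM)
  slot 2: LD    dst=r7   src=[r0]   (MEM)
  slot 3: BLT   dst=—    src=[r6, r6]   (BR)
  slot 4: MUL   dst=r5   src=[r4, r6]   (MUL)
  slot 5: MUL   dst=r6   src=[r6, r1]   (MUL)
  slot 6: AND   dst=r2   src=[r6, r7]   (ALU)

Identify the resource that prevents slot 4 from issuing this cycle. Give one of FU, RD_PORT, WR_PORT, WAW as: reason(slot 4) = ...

reason(slot 4) = WAW

#0 BR src=- dispatched  <A:1 Mu:1 Ld:2 B:0 rd:7 wr:4>
#1 MEM src=r6 dispatched  <A:1 Mu:1 Ld:1 B:0 rd:6 wr:3>
#2 MEM src=r0 dispatched  <A:1 Mu:1 Ld:0 B:0 rd:5 wr:2>
#3 BR src=r6,r6 held:FU  <A:1 Mu:1 Ld:0 B:0 rd:5 wr:2>
#4 MUL src=r4,r6 held:WAW  <A:1 Mu:1 Ld:0 B:0 rd:5 wr:2>
#5 MUL src=r6,r1 dispatched  <A:1 Mu:0 Ld:0 B:0 rd:3 wr:1>
#6 ALU src=r6,r7 dispatched  <A:0 Mu:0 Ld:0 B:0 rd:1 wr:0>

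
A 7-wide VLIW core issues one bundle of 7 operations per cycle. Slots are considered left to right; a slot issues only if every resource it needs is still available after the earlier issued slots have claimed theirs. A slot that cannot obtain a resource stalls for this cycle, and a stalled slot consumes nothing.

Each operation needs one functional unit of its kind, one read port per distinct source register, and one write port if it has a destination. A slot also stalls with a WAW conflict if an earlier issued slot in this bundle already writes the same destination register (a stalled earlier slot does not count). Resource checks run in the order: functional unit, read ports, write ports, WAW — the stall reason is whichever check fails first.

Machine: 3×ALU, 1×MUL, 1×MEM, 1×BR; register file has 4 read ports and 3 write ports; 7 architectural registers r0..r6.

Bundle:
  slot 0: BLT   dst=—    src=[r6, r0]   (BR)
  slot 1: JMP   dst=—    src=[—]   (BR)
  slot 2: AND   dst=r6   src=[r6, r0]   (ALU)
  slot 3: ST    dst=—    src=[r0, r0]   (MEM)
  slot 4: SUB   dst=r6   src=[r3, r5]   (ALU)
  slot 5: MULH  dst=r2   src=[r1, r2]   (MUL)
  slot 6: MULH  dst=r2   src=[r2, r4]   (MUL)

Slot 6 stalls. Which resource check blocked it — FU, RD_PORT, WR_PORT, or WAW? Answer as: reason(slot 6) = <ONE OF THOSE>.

#0 BR src=r6,r0 dispatched  <A:3 Mu:1 Ld:1 B:0 rd:2 wr:3>
#1 BR src=- held:FU  <A:3 Mu:1 Ld:1 B:0 rd:2 wr:3>
#2 ALU src=r6,r0 dispatched  <A:2 Mu:1 Ld:1 B:0 rd:0 wr:2>
#3 MEM src=r0,r0 held:RD_PORT  <A:2 Mu:1 Ld:1 B:0 rd:0 wr:2>
#4 ALU src=r3,r5 held:RD_PORT  <A:2 Mu:1 Ld:1 B:0 rd:0 wr:2>
#5 MUL src=r1,r2 held:RD_PORT  <A:2 Mu:1 Ld:1 B:0 rd:0 wr:2>
#6 MUL src=r2,r4 held:RD_PORT  <A:2 Mu:1 Ld:1 B:0 rd:0 wr:2>

reason(slot 6) = RD_PORT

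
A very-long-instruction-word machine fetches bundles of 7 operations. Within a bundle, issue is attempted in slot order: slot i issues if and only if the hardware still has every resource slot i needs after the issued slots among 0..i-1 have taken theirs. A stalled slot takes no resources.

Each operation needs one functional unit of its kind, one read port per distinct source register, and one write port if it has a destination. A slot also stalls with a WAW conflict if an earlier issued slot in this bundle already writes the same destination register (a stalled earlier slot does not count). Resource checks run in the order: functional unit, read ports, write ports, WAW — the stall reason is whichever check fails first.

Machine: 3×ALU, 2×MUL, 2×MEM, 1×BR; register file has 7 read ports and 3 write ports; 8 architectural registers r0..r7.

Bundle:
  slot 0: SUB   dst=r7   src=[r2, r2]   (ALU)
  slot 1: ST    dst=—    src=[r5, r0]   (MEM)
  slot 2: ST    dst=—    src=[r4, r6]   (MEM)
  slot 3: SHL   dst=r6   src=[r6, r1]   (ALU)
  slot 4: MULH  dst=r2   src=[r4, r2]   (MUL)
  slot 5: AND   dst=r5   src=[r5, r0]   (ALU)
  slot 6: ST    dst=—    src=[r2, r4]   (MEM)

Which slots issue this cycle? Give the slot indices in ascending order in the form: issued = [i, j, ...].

issued = [0, 1, 2, 3]

(0) want 1×ALU +1rd +1wr — yes → AL2|MU2|ME2|BR1|rd6|wr2
(1) want 1×MEM +2rd +0wr — yes → AL2|MU2|ME1|BR1|rd4|wr2
(2) want 1×MEM +2rd +0wr — yes → AL2|MU2|ME0|BR1|rd2|wr2
(3) want 1×ALU +2rd +1wr — yes → AL1|MU2|ME0|BR1|rd0|wr1
(4) want 1×MUL +2rd +1wr — RD_PORT → AL1|MU2|ME0|BR1|rd0|wr1
(5) want 1×ALU +2rd +1wr — RD_PORT → AL1|MU2|ME0|BR1|rd0|wr1
(6) want 1×MEM +2rd +0wr — FU → AL1|MU2|ME0|BR1|rd0|wr1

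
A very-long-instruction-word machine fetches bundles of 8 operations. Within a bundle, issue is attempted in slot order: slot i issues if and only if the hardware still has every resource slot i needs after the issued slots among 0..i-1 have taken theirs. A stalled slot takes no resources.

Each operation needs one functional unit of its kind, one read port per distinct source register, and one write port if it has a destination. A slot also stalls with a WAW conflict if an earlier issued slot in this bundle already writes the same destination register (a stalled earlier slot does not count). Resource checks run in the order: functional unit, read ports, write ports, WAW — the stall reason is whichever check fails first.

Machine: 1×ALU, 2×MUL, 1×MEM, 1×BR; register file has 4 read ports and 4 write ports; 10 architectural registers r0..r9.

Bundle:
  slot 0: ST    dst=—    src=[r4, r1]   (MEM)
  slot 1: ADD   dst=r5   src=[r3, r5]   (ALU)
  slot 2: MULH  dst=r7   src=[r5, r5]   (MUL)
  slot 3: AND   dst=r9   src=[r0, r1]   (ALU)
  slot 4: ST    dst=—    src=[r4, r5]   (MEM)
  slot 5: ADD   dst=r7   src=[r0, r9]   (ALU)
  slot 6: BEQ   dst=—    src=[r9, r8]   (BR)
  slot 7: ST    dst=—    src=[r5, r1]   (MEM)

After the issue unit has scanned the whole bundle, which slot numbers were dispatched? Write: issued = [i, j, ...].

(0) want 1×MEM +2rd +0wr — yes → AL1|MU2|ME0|BR1|rd2|wr4
(1) want 1×ALU +2rd +1wr — yes → AL0|MU2|ME0|BR1|rd0|wr3
(2) want 1×MUL +1rd +1wr — RD_PORT → AL0|MU2|ME0|BR1|rd0|wr3
(3) want 1×ALU +2rd +1wr — FU → AL0|MU2|ME0|BR1|rd0|wr3
(4) want 1×MEM +2rd +0wr — FU → AL0|MU2|ME0|BR1|rd0|wr3
(5) want 1×ALU +2rd +1wr — FU → AL0|MU2|ME0|BR1|rd0|wr3
(6) want 1×BR +2rd +0wr — RD_PORT → AL0|MU2|ME0|BR1|rd0|wr3
(7) want 1×MEM +2rd +0wr — FU → AL0|MU2|ME0|BR1|rd0|wr3

issued = [0, 1]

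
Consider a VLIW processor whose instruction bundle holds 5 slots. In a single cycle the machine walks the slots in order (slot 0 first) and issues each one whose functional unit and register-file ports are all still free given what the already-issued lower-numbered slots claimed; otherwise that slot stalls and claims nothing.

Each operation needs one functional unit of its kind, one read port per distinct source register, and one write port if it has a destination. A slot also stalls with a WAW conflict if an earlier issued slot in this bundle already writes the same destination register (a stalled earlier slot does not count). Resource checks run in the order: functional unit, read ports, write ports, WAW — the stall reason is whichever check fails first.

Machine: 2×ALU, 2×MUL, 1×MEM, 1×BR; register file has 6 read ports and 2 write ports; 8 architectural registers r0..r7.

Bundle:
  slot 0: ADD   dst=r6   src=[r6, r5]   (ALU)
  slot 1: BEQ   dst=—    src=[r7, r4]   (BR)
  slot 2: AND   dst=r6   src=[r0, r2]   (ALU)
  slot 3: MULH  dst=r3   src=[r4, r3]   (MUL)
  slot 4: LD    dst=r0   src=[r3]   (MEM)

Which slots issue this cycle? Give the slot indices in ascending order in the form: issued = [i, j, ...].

issued = [0, 1, 3]

slot 0 (ALU): ISSUE — free A1,Mu2,Ld1,B1 rp4 wp1
slot 1 (BR): ISSUE — free A1,Mu2,Ld1,B0 rp2 wp1
slot 2 (ALU): stall WAW — free A1,Mu2,Ld1,B0 rp2 wp1
slot 3 (MUL): ISSUE — free A1,Mu1,Ld1,B0 rp0 wp0
slot 4 (MEM): stall RD_PORT — free A1,Mu1,Ld1,B0 rp0 wp0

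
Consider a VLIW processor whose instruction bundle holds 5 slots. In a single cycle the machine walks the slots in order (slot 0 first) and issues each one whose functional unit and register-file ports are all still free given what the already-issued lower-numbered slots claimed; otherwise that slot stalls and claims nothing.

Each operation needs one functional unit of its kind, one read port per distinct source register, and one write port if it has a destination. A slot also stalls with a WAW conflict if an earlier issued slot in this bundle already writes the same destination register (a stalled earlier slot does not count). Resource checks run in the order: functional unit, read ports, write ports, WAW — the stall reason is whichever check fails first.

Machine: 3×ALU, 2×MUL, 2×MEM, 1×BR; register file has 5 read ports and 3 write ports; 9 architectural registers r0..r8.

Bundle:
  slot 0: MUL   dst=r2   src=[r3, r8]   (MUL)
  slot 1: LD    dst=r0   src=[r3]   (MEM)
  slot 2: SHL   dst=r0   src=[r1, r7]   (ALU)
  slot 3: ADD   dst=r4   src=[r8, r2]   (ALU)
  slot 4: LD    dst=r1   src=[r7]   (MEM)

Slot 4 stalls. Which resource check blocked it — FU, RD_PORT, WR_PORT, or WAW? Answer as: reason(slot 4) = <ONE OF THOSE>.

  0. MUL→r2 ⇒ go  {3A/1Mu/2Ld/1B | 3r 2w}
  1. MEM→r0 ⇒ go  {3A/1Mu/1Ld/1B | 2r 1w}
  2. ALU→r0 ⇒ no(WAW)  {3A/1Mu/1Ld/1B | 2r 1w}
  3. ALU→r4 ⇒ go  {2A/1Mu/1Ld/1B | 0r 0w}
  4. MEM→r1 ⇒ no(RD_PORT)  {2A/1Mu/1Ld/1B | 0r 0w}

reason(slot 4) = RD_PORT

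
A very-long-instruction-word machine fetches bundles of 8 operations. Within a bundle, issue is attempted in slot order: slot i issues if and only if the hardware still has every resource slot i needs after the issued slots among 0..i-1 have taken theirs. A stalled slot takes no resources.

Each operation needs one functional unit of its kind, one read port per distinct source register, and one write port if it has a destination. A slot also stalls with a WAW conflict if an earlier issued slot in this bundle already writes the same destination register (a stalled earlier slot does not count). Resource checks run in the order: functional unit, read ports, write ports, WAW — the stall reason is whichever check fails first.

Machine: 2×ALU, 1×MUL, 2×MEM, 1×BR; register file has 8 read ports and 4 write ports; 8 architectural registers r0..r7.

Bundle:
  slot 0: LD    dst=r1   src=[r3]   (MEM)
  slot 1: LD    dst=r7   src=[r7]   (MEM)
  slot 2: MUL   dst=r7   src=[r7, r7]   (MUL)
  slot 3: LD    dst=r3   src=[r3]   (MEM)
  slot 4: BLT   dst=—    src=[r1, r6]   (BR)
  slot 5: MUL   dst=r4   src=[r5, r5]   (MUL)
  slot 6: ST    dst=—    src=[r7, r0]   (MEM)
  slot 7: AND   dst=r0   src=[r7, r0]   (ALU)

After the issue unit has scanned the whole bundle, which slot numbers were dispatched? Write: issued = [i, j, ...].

issued = [0, 1, 4, 5, 7]

[0] MEM needs rd=1 wr=1: ok; after: ALU=2 MUL=1 MEM=1 BR=1, R=7, W=3
[1] MEM needs rd=1 wr=1: ok; after: ALU=2 MUL=1 MEM=0 BR=1, R=6, W=2
[2] MUL needs rd=1 wr=1: WAW; after: ALU=2 MUL=1 MEM=0 BR=1, R=6, W=2
[3] MEM needs rd=1 wr=1: FU; after: ALU=2 MUL=1 MEM=0 BR=1, R=6, W=2
[4] BR needs rd=2 wr=0: ok; after: ALU=2 MUL=1 MEM=0 BR=0, R=4, W=2
[5] MUL needs rd=1 wr=1: ok; after: ALU=2 MUL=0 MEM=0 BR=0, R=3, W=1
[6] MEM needs rd=2 wr=0: FU; after: ALU=2 MUL=0 MEM=0 BR=0, R=3, W=1
[7] ALU needs rd=2 wr=1: ok; after: ALU=1 MUL=0 MEM=0 BR=0, R=1, W=0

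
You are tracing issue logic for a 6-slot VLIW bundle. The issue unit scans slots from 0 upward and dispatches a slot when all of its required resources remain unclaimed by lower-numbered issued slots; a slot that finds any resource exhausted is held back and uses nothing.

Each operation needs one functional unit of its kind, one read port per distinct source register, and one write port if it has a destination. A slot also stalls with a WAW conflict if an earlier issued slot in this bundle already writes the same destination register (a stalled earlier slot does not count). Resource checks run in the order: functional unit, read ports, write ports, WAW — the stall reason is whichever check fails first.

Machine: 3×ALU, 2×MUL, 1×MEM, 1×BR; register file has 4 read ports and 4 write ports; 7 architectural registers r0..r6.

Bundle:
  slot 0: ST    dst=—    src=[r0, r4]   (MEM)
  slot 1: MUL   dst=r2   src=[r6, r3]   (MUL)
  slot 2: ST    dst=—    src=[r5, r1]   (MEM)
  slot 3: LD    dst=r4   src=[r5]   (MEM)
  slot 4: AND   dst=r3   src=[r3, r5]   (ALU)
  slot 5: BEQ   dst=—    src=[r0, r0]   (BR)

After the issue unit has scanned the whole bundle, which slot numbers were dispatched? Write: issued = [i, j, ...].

slot 0 (MEM): ISSUE — free A3,Mu2,Ld0,B1 rp2 wp4
slot 1 (MUL): ISSUE — free A3,Mu1,Ld0,B1 rp0 wp3
slot 2 (MEM): stall FU — free A3,Mu1,Ld0,B1 rp0 wp3
slot 3 (MEM): stall FU — free A3,Mu1,Ld0,B1 rp0 wp3
slot 4 (ALU): stall RD_PORT — free A3,Mu1,Ld0,B1 rp0 wp3
slot 5 (BR): stall RD_PORT — free A3,Mu1,Ld0,B1 rp0 wp3

issued = [0, 1]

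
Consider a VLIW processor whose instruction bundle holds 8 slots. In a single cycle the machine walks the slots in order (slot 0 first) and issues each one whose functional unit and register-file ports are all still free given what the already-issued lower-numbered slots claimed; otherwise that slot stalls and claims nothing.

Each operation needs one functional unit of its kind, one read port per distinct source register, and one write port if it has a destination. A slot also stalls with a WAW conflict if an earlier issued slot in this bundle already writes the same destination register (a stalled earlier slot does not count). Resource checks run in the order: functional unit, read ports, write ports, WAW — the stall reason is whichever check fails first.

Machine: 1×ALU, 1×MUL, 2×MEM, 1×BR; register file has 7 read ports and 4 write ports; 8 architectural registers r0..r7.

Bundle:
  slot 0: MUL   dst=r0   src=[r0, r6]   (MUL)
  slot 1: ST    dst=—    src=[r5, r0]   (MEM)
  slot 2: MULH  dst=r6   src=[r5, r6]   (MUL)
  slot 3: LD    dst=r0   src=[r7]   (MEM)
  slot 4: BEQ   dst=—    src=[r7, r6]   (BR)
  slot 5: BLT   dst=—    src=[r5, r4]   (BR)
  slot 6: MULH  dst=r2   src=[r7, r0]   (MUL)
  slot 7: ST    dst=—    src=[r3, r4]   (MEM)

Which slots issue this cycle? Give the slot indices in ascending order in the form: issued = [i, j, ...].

slot 0 (MUL): ISSUE — free A1,Mu0,Ld2,B1 rp5 wp3
slot 1 (MEM): ISSUE — free A1,Mu0,Ld1,B1 rp3 wp3
slot 2 (MUL): stall FU — free A1,Mu0,Ld1,B1 rp3 wp3
slot 3 (MEM): stall WAW — free A1,Mu0,Ld1,B1 rp3 wp3
slot 4 (BR): ISSUE — free A1,Mu0,Ld1,B0 rp1 wp3
slot 5 (BR): stall FU — free A1,Mu0,Ld1,B0 rp1 wp3
slot 6 (MUL): stall FU — free A1,Mu0,Ld1,B0 rp1 wp3
slot 7 (MEM): stall RD_PORT — free A1,Mu0,Ld1,B0 rp1 wp3

issued = [0, 1, 4]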